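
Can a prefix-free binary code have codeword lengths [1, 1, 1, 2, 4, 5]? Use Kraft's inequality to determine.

Kraft inequality: Σ 2^(-l_i) ≤ 1 for prefix-free code
Calculating: 2^(-1) + 2^(-1) + 2^(-1) + 2^(-2) + 2^(-4) + 2^(-5)
= 0.5 + 0.5 + 0.5 + 0.25 + 0.0625 + 0.03125
= 1.8438
Since 1.8438 > 1, prefix-free code does not exist


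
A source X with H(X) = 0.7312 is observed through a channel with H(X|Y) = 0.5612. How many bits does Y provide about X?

I(X;Y) = H(X) - H(X|Y)
I(X;Y) = 0.7312 - 0.5612 = 0.17 bits


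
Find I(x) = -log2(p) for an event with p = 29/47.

Information content I(x) = -log₂(p(x))
I = -log₂(29/47) = -log₂(0.6170)
I = 0.6966 bits


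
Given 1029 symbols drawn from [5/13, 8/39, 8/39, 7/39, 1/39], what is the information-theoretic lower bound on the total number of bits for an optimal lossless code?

Entropy H = 2.0481 bits/symbol
Minimum bits = H × n = 2.0481 × 1029
= 2107.49 bits


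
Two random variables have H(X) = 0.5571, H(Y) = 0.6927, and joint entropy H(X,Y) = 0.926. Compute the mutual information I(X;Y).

I(X;Y) = H(X) + H(Y) - H(X,Y)
I(X;Y) = 0.5571 + 0.6927 - 0.926 = 0.3238 bits


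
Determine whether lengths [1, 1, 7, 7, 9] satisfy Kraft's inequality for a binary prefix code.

Kraft inequality: Σ 2^(-l_i) ≤ 1 for prefix-free code
Calculating: 2^(-1) + 2^(-1) + 2^(-7) + 2^(-7) + 2^(-9)
= 0.5 + 0.5 + 0.0078125 + 0.0078125 + 0.001953125
= 1.0176
Since 1.0176 > 1, prefix-free code does not exist


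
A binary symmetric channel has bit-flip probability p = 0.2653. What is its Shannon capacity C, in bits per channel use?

For BSC with error probability p:
C = 1 - H(p) where H(p) is binary entropy
H(0.2653) = -0.2653 × log₂(0.2653) - 0.7347 × log₂(0.7347)
H(p) = 0.8346
C = 1 - 0.8346 = 0.1654 bits/use


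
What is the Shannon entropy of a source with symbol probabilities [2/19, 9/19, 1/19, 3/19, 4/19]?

H(X) = -Σ p(x) log₂ p(x)
  -2/19 × log₂(2/19) = 0.3419
  -9/19 × log₂(9/19) = 0.5106
  -1/19 × log₂(1/19) = 0.2236
  -3/19 × log₂(3/19) = 0.4205
  -4/19 × log₂(4/19) = 0.4732
H(X) = 1.9698 bits


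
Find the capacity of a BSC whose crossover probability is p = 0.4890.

For BSC with error probability p:
C = 1 - H(p) where H(p) is binary entropy
H(0.4890) = -0.4890 × log₂(0.4890) - 0.5110 × log₂(0.5110)
H(p) = 0.9997
C = 1 - 0.9997 = 0.0003 bits/use


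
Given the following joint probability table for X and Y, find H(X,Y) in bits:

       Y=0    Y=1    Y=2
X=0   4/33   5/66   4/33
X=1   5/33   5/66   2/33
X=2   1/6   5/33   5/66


H(X,Y) = -Σ p(x,y) log₂ p(x,y)
  p(0,0)=4/33: -0.1212 × log₂(0.1212) = 0.3690
  p(0,1)=5/66: -0.0758 × log₂(0.0758) = 0.2820
  p(0,2)=4/33: -0.1212 × log₂(0.1212) = 0.3690
  p(1,0)=5/33: -0.1515 × log₂(0.1515) = 0.4125
  p(1,1)=5/66: -0.0758 × log₂(0.0758) = 0.2820
  p(1,2)=2/33: -0.0606 × log₂(0.0606) = 0.2451
  p(2,0)=1/6: -0.1667 × log₂(0.1667) = 0.4308
  p(2,1)=5/33: -0.1515 × log₂(0.1515) = 0.4125
  p(2,2)=5/66: -0.0758 × log₂(0.0758) = 0.2820
H(X,Y) = 3.0850 bits


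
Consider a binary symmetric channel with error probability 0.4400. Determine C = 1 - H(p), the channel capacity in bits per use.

For BSC with error probability p:
C = 1 - H(p) where H(p) is binary entropy
H(0.4400) = -0.4400 × log₂(0.4400) - 0.5600 × log₂(0.5600)
H(p) = 0.9896
C = 1 - 0.9896 = 0.0104 bits/use


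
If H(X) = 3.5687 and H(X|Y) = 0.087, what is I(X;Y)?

I(X;Y) = H(X) - H(X|Y)
I(X;Y) = 3.5687 - 0.087 = 3.4817 bits


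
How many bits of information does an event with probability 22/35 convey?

Information content I(x) = -log₂(p(x))
I = -log₂(22/35) = -log₂(0.6286)
I = 0.6699 bits


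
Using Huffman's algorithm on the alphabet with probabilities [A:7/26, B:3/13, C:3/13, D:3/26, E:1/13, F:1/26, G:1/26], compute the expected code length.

Huffman tree construction:
Combine smallest probabilities repeatedly
Resulting codes:
  A: 10 (length 2)
  B: 00 (length 2)
  C: 01 (length 2)
  D: 110 (length 3)
  E: 1110 (length 4)
  F: 11110 (length 5)
  G: 11111 (length 5)
Average length = Σ p(s) × length(s) = 2.5000 bits


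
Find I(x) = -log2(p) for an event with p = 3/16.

Information content I(x) = -log₂(p(x))
I = -log₂(3/16) = -log₂(0.1875)
I = 2.4150 bits


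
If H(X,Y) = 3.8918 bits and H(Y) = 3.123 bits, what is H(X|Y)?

Chain rule: H(X,Y) = H(X|Y) + H(Y)
H(X|Y) = H(X,Y) - H(Y) = 3.8918 - 3.123 = 0.7688 bits


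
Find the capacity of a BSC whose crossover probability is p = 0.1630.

For BSC with error probability p:
C = 1 - H(p) where H(p) is binary entropy
H(0.1630) = -0.1630 × log₂(0.1630) - 0.8370 × log₂(0.8370)
H(p) = 0.6414
C = 1 - 0.6414 = 0.3586 bits/use


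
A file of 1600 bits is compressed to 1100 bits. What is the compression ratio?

Compression ratio = Original / Compressed
= 1600 / 1100 = 1.45:1


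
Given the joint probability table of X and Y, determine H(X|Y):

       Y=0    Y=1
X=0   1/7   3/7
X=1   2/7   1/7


H(X|Y) = Σ_y p(y) H(X|Y=y)
  p(Y=0) = 3/7, H(X|Y=0) = 0.9183
  p(Y=1) = 4/7, H(X|Y=1) = 0.8113
H(X|Y) = 0.4286×0.9183 + 0.5714×0.8113 = 0.8571 bits


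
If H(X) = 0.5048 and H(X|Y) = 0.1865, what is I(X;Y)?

I(X;Y) = H(X) - H(X|Y)
I(X;Y) = 0.5048 - 0.1865 = 0.3183 bits


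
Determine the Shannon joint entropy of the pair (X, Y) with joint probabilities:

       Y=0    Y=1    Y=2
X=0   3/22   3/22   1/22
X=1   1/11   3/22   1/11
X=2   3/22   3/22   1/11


H(X,Y) = -Σ p(x,y) log₂ p(x,y)
  p(0,0)=3/22: -0.1364 × log₂(0.1364) = 0.3920
  p(0,1)=3/22: -0.1364 × log₂(0.1364) = 0.3920
  p(0,2)=1/22: -0.0455 × log₂(0.0455) = 0.2027
  p(1,0)=1/11: -0.0909 × log₂(0.0909) = 0.3145
  p(1,1)=3/22: -0.1364 × log₂(0.1364) = 0.3920
  p(1,2)=1/11: -0.0909 × log₂(0.0909) = 0.3145
  p(2,0)=3/22: -0.1364 × log₂(0.1364) = 0.3920
  p(2,1)=3/22: -0.1364 × log₂(0.1364) = 0.3920
  p(2,2)=1/11: -0.0909 × log₂(0.0909) = 0.3145
H(X,Y) = 3.1060 bits


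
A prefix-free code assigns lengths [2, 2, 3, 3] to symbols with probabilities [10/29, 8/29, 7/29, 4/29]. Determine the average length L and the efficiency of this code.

Average length L = Σ p_i × l_i = 2.3793 bits
Entropy H = 1.9314 bits
Efficiency η = H/L × 100% = 81.17%


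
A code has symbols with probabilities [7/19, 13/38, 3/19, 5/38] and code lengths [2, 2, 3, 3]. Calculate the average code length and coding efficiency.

Average length L = Σ p_i × l_i = 2.2895 bits
Entropy H = 1.8656 bits
Efficiency η = H/L × 100% = 81.49%


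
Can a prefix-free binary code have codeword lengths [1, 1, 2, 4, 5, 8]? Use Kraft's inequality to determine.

Kraft inequality: Σ 2^(-l_i) ≤ 1 for prefix-free code
Calculating: 2^(-1) + 2^(-1) + 2^(-2) + 2^(-4) + 2^(-5) + 2^(-8)
= 0.5 + 0.5 + 0.25 + 0.0625 + 0.03125 + 0.00390625
= 1.3477
Since 1.3477 > 1, prefix-free code does not exist


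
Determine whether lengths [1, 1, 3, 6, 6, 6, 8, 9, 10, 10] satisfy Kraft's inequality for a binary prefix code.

Kraft inequality: Σ 2^(-l_i) ≤ 1 for prefix-free code
Calculating: 2^(-1) + 2^(-1) + 2^(-3) + 2^(-6) + 2^(-6) + 2^(-6) + 2^(-8) + 2^(-9) + 2^(-10) + 2^(-10)
= 0.5 + 0.5 + 0.125 + 0.015625 + 0.015625 + 0.015625 + 0.00390625 + 0.001953125 + 0.0009765625 + 0.0009765625
= 1.1797
Since 1.1797 > 1, prefix-free code does not exist


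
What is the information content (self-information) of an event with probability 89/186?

Information content I(x) = -log₂(p(x))
I = -log₂(89/186) = -log₂(0.4785)
I = 1.0634 bits


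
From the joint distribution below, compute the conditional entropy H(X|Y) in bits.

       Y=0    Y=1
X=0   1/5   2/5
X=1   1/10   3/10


H(X|Y) = Σ_y p(y) H(X|Y=y)
  p(Y=0) = 3/10, H(X|Y=0) = 0.9183
  p(Y=1) = 7/10, H(X|Y=1) = 0.9852
H(X|Y) = 0.3000×0.9183 + 0.7000×0.9852 = 0.9651 bits


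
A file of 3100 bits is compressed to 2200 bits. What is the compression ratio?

Compression ratio = Original / Compressed
= 3100 / 2200 = 1.41:1


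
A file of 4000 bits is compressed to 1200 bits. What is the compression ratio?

Compression ratio = Original / Compressed
= 4000 / 1200 = 3.33:1


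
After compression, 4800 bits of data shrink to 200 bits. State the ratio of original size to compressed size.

Compression ratio = Original / Compressed
= 4800 / 200 = 24.00:1


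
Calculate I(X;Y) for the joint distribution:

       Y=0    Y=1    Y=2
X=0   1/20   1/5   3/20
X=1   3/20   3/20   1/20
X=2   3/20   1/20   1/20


H(X) = 1.5589, H(Y) = 1.5589, H(X,Y) = 2.9710
I(X;Y) = H(X) + H(Y) - H(X,Y) = 0.1468 bits


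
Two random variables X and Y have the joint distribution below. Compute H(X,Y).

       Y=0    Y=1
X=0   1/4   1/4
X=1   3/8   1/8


H(X,Y) = -Σ p(x,y) log₂ p(x,y)
  p(0,0)=1/4: -0.2500 × log₂(0.2500) = 0.5000
  p(0,1)=1/4: -0.2500 × log₂(0.2500) = 0.5000
  p(1,0)=3/8: -0.3750 × log₂(0.3750) = 0.5306
  p(1,1)=1/8: -0.1250 × log₂(0.1250) = 0.3750
H(X,Y) = 1.9056 bits


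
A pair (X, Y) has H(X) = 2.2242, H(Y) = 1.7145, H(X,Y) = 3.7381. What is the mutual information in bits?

I(X;Y) = H(X) + H(Y) - H(X,Y)
I(X;Y) = 2.2242 + 1.7145 - 3.7381 = 0.2006 bits


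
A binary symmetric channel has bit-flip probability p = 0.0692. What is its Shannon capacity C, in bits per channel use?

For BSC with error probability p:
C = 1 - H(p) where H(p) is binary entropy
H(0.0692) = -0.0692 × log₂(0.0692) - 0.9308 × log₂(0.9308)
H(p) = 0.3629
C = 1 - 0.3629 = 0.6371 bits/use


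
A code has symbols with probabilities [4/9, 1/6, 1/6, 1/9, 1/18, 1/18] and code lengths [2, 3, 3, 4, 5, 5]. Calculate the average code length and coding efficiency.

Average length L = Σ p_i × l_i = 2.8889 bits
Entropy H = 2.1972 bits
Efficiency η = H/L × 100% = 76.06%


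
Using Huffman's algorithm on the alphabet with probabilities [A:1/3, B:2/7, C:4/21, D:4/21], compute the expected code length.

Huffman tree construction:
Combine smallest probabilities repeatedly
Resulting codes:
  A: 11 (length 2)
  B: 10 (length 2)
  C: 00 (length 2)
  D: 01 (length 2)
Average length = Σ p(s) × length(s) = 2.0000 bits


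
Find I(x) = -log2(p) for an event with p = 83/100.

Information content I(x) = -log₂(p(x))
I = -log₂(83/100) = -log₂(0.8300)
I = 0.2688 bits


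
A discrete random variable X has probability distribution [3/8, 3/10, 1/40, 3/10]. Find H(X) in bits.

H(X) = -Σ p(x) log₂ p(x)
  -3/8 × log₂(3/8) = 0.5306
  -3/10 × log₂(3/10) = 0.5211
  -1/40 × log₂(1/40) = 0.1330
  -3/10 × log₂(3/10) = 0.5211
H(X) = 1.7059 bits


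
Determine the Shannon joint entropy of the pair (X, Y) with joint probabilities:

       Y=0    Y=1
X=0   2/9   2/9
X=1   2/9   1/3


H(X,Y) = -Σ p(x,y) log₂ p(x,y)
  p(0,0)=2/9: -0.2222 × log₂(0.2222) = 0.4822
  p(0,1)=2/9: -0.2222 × log₂(0.2222) = 0.4822
  p(1,0)=2/9: -0.2222 × log₂(0.2222) = 0.4822
  p(1,1)=1/3: -0.3333 × log₂(0.3333) = 0.5283
H(X,Y) = 1.9749 bits


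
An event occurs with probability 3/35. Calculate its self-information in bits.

Information content I(x) = -log₂(p(x))
I = -log₂(3/35) = -log₂(0.0857)
I = 3.5443 bits


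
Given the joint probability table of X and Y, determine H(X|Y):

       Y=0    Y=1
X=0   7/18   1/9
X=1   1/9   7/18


H(X|Y) = Σ_y p(y) H(X|Y=y)
  p(Y=0) = 1/2, H(X|Y=0) = 0.7642
  p(Y=1) = 1/2, H(X|Y=1) = 0.7642
H(X|Y) = 0.5000×0.7642 + 0.5000×0.7642 = 0.7642 bits


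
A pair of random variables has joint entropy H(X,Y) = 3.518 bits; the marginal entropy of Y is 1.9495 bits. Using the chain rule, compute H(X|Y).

Chain rule: H(X,Y) = H(X|Y) + H(Y)
H(X|Y) = H(X,Y) - H(Y) = 3.518 - 1.9495 = 1.5685 bits


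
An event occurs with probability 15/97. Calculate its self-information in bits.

Information content I(x) = -log₂(p(x))
I = -log₂(15/97) = -log₂(0.1546)
I = 2.6930 bits


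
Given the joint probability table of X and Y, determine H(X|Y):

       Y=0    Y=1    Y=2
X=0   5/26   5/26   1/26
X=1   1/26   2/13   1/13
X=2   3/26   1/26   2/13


H(X|Y) = Σ_y p(y) H(X|Y=y)
  p(Y=0) = 9/26, H(X|Y=0) = 1.3516
  p(Y=1) = 5/13, H(X|Y=1) = 1.3610
  p(Y=2) = 7/26, H(X|Y=2) = 1.3788
H(X|Y) = 0.3462×1.3516 + 0.3846×1.3610 + 0.2692×1.3788 = 1.3625 bits


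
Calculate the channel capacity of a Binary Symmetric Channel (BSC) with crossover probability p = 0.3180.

For BSC with error probability p:
C = 1 - H(p) where H(p) is binary entropy
H(0.3180) = -0.3180 × log₂(0.3180) - 0.6820 × log₂(0.6820)
H(p) = 0.9022
C = 1 - 0.9022 = 0.0978 bits/use


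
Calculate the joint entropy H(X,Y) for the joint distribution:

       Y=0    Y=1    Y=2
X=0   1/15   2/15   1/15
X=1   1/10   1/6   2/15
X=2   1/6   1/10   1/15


H(X,Y) = -Σ p(x,y) log₂ p(x,y)
  p(0,0)=1/15: -0.0667 × log₂(0.0667) = 0.2605
  p(0,1)=2/15: -0.1333 × log₂(0.1333) = 0.3876
  p(0,2)=1/15: -0.0667 × log₂(0.0667) = 0.2605
  p(1,0)=1/10: -0.1000 × log₂(0.1000) = 0.3322
  p(1,1)=1/6: -0.1667 × log₂(0.1667) = 0.4308
  p(1,2)=2/15: -0.1333 × log₂(0.1333) = 0.3876
  p(2,0)=1/6: -0.1667 × log₂(0.1667) = 0.4308
  p(2,1)=1/10: -0.1000 × log₂(0.1000) = 0.3322
  p(2,2)=1/15: -0.0667 × log₂(0.0667) = 0.2605
H(X,Y) = 3.0826 bits


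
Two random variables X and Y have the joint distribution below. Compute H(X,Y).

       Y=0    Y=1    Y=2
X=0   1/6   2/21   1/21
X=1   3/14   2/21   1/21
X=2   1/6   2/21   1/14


H(X,Y) = -Σ p(x,y) log₂ p(x,y)
  p(0,0)=1/6: -0.1667 × log₂(0.1667) = 0.4308
  p(0,1)=2/21: -0.0952 × log₂(0.0952) = 0.3231
  p(0,2)=1/21: -0.0476 × log₂(0.0476) = 0.2092
  p(1,0)=3/14: -0.2143 × log₂(0.2143) = 0.4762
  p(1,1)=2/21: -0.0952 × log₂(0.0952) = 0.3231
  p(1,2)=1/21: -0.0476 × log₂(0.0476) = 0.2092
  p(2,0)=1/6: -0.1667 × log₂(0.1667) = 0.4308
  p(2,1)=2/21: -0.0952 × log₂(0.0952) = 0.3231
  p(2,2)=1/14: -0.0714 × log₂(0.0714) = 0.2720
H(X,Y) = 2.9974 bits


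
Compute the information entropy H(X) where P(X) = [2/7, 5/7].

H(X) = -Σ p(x) log₂ p(x)
  -2/7 × log₂(2/7) = 0.5164
  -5/7 × log₂(5/7) = 0.3467
H(X) = 0.8631 bits


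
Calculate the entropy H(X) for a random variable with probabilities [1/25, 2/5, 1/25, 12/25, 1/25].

H(X) = -Σ p(x) log₂ p(x)
  -1/25 × log₂(1/25) = 0.1858
  -2/5 × log₂(2/5) = 0.5288
  -1/25 × log₂(1/25) = 0.1858
  -12/25 × log₂(12/25) = 0.5083
  -1/25 × log₂(1/25) = 0.1858
H(X) = 1.5943 bits


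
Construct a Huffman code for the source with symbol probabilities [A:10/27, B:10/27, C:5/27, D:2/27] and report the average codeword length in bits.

Huffman tree construction:
Combine smallest probabilities repeatedly
Resulting codes:
  A: 11 (length 2)
  B: 0 (length 1)
  C: 101 (length 3)
  D: 100 (length 3)
Average length = Σ p(s) × length(s) = 1.8889 bits


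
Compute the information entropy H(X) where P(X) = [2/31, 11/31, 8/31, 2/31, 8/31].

H(X) = -Σ p(x) log₂ p(x)
  -2/31 × log₂(2/31) = 0.2551
  -11/31 × log₂(11/31) = 0.5304
  -8/31 × log₂(8/31) = 0.5043
  -2/31 × log₂(2/31) = 0.2551
  -8/31 × log₂(8/31) = 0.5043
H(X) = 2.0492 bits


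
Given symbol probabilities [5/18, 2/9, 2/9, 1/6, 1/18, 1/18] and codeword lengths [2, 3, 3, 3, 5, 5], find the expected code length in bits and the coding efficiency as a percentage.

Average length L = Σ p_i × l_i = 2.9444 bits
Entropy H = 2.3719 bits
Efficiency η = H/L × 100% = 80.55%


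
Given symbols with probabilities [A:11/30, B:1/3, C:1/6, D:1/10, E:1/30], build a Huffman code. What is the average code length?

Huffman tree construction:
Combine smallest probabilities repeatedly
Resulting codes:
  A: 0 (length 1)
  B: 11 (length 2)
  C: 101 (length 3)
  D: 1001 (length 4)
  E: 1000 (length 4)
Average length = Σ p(s) × length(s) = 2.0667 bits


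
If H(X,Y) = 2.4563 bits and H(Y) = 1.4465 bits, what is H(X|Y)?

Chain rule: H(X,Y) = H(X|Y) + H(Y)
H(X|Y) = H(X,Y) - H(Y) = 2.4563 - 1.4465 = 1.0098 bits


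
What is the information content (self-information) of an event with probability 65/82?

Information content I(x) = -log₂(p(x))
I = -log₂(65/82) = -log₂(0.7927)
I = 0.3352 bits


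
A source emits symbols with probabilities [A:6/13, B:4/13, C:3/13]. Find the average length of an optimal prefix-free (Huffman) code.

Huffman tree construction:
Combine smallest probabilities repeatedly
Resulting codes:
  A: 0 (length 1)
  B: 11 (length 2)
  C: 10 (length 2)
Average length = Σ p(s) × length(s) = 1.5385 bits


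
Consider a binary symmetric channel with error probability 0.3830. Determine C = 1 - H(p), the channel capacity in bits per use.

For BSC with error probability p:
C = 1 - H(p) where H(p) is binary entropy
H(0.3830) = -0.3830 × log₂(0.3830) - 0.6170 × log₂(0.6170)
H(p) = 0.9601
C = 1 - 0.9601 = 0.0399 bits/use


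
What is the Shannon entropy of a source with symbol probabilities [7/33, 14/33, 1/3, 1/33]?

H(X) = -Σ p(x) log₂ p(x)
  -7/33 × log₂(7/33) = 0.4745
  -14/33 × log₂(14/33) = 0.5248
  -1/3 × log₂(1/3) = 0.5283
  -1/33 × log₂(1/33) = 0.1529
H(X) = 1.6805 bits


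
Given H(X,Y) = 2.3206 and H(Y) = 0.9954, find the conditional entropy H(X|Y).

Chain rule: H(X,Y) = H(X|Y) + H(Y)
H(X|Y) = H(X,Y) - H(Y) = 2.3206 - 0.9954 = 1.3252 bits


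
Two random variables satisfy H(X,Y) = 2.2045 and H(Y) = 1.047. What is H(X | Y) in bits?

Chain rule: H(X,Y) = H(X|Y) + H(Y)
H(X|Y) = H(X,Y) - H(Y) = 2.2045 - 1.047 = 1.1575 bits


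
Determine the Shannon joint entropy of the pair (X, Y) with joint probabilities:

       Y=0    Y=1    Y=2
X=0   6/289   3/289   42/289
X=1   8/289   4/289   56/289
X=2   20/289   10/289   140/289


H(X,Y) = -Σ p(x,y) log₂ p(x,y)
  p(0,0)=6/289: -0.0208 × log₂(0.0208) = 0.1161
  p(0,1)=3/289: -0.0104 × log₂(0.0104) = 0.0684
  p(0,2)=42/289: -0.1453 × log₂(0.1453) = 0.4044
  p(1,0)=8/289: -0.0277 × log₂(0.0277) = 0.1433
  p(1,1)=4/289: -0.0138 × log₂(0.0138) = 0.0855
  p(1,2)=56/289: -0.1938 × log₂(0.1938) = 0.4588
  p(2,0)=20/289: -0.0692 × log₂(0.0692) = 0.2666
  p(2,1)=10/289: -0.0346 × log₂(0.0346) = 0.1679
  p(2,2)=140/289: -0.4844 × log₂(0.4844) = 0.5065
H(X,Y) = 2.2174 bits


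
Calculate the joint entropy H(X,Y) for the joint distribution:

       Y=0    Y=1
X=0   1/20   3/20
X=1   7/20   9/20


H(X,Y) = -Σ p(x,y) log₂ p(x,y)
  p(0,0)=1/20: -0.0500 × log₂(0.0500) = 0.2161
  p(0,1)=3/20: -0.1500 × log₂(0.1500) = 0.4105
  p(1,0)=7/20: -0.3500 × log₂(0.3500) = 0.5301
  p(1,1)=9/20: -0.4500 × log₂(0.4500) = 0.5184
H(X,Y) = 1.6751 bits


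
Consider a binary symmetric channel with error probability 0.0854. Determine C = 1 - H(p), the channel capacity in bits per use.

For BSC with error probability p:
C = 1 - H(p) where H(p) is binary entropy
H(0.0854) = -0.0854 × log₂(0.0854) - 0.9146 × log₂(0.9146)
H(p) = 0.4209
C = 1 - 0.4209 = 0.5791 bits/use


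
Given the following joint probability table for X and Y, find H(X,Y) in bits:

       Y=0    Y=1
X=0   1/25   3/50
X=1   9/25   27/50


H(X,Y) = -Σ p(x,y) log₂ p(x,y)
  p(0,0)=1/25: -0.0400 × log₂(0.0400) = 0.1858
  p(0,1)=3/50: -0.0600 × log₂(0.0600) = 0.2435
  p(1,0)=9/25: -0.3600 × log₂(0.3600) = 0.5306
  p(1,1)=27/50: -0.5400 × log₂(0.5400) = 0.4800
H(X,Y) = 1.4399 bits


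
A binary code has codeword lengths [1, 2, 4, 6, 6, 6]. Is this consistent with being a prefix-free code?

Kraft inequality: Σ 2^(-l_i) ≤ 1 for prefix-free code
Calculating: 2^(-1) + 2^(-2) + 2^(-4) + 2^(-6) + 2^(-6) + 2^(-6)
= 0.5 + 0.25 + 0.0625 + 0.015625 + 0.015625 + 0.015625
= 0.8594
Since 0.8594 ≤ 1, prefix-free code exists


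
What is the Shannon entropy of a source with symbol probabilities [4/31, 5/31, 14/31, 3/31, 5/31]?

H(X) = -Σ p(x) log₂ p(x)
  -4/31 × log₂(4/31) = 0.3812
  -5/31 × log₂(5/31) = 0.4246
  -14/31 × log₂(14/31) = 0.5179
  -3/31 × log₂(3/31) = 0.3261
  -5/31 × log₂(5/31) = 0.4246
H(X) = 2.0743 bits


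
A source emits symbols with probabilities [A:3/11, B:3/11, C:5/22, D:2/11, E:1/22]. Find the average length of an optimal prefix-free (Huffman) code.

Huffman tree construction:
Combine smallest probabilities repeatedly
Resulting codes:
  A: 10 (length 2)
  B: 11 (length 2)
  C: 00 (length 2)
  D: 011 (length 3)
  E: 010 (length 3)
Average length = Σ p(s) × length(s) = 2.2273 bits


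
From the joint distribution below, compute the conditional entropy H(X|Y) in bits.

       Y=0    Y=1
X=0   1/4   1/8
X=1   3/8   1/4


H(X|Y) = Σ_y p(y) H(X|Y=y)
  p(Y=0) = 5/8, H(X|Y=0) = 0.9710
  p(Y=1) = 3/8, H(X|Y=1) = 0.9183
H(X|Y) = 0.6250×0.9710 + 0.3750×0.9183 = 0.9512 bits


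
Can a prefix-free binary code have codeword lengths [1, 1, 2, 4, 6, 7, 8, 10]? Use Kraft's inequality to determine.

Kraft inequality: Σ 2^(-l_i) ≤ 1 for prefix-free code
Calculating: 2^(-1) + 2^(-1) + 2^(-2) + 2^(-4) + 2^(-6) + 2^(-7) + 2^(-8) + 2^(-10)
= 0.5 + 0.5 + 0.25 + 0.0625 + 0.015625 + 0.0078125 + 0.00390625 + 0.0009765625
= 1.3408
Since 1.3408 > 1, prefix-free code does not exist


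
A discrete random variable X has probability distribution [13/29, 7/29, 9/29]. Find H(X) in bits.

H(X) = -Σ p(x) log₂ p(x)
  -13/29 × log₂(13/29) = 0.5189
  -7/29 × log₂(7/29) = 0.4950
  -9/29 × log₂(9/29) = 0.5239
H(X) = 1.5378 bits


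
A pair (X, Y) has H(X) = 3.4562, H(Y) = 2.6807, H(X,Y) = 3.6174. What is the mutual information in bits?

I(X;Y) = H(X) + H(Y) - H(X,Y)
I(X;Y) = 3.4562 + 2.6807 - 3.6174 = 2.5195 bits


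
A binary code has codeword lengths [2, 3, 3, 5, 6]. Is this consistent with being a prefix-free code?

Kraft inequality: Σ 2^(-l_i) ≤ 1 for prefix-free code
Calculating: 2^(-2) + 2^(-3) + 2^(-3) + 2^(-5) + 2^(-6)
= 0.25 + 0.125 + 0.125 + 0.03125 + 0.015625
= 0.5469
Since 0.5469 ≤ 1, prefix-free code exists


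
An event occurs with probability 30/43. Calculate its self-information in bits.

Information content I(x) = -log₂(p(x))
I = -log₂(30/43) = -log₂(0.6977)
I = 0.5194 bits


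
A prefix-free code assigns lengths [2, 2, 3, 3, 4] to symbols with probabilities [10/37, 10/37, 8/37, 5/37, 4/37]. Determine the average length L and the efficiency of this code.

Average length L = Σ p_i × l_i = 2.5676 bits
Entropy H = 2.2352 bits
Efficiency η = H/L × 100% = 87.05%


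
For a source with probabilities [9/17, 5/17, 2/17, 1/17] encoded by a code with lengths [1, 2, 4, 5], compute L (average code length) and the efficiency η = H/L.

Average length L = Σ p_i × l_i = 1.8824 bits
Entropy H = 1.6087 bits
Efficiency η = H/L × 100% = 85.46%


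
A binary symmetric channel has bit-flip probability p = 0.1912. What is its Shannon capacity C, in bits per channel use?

For BSC with error probability p:
C = 1 - H(p) where H(p) is binary entropy
H(0.1912) = -0.1912 × log₂(0.1912) - 0.8088 × log₂(0.8088)
H(p) = 0.7040
C = 1 - 0.7040 = 0.2960 bits/use


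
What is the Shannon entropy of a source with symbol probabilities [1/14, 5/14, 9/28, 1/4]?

H(X) = -Σ p(x) log₂ p(x)
  -1/14 × log₂(1/14) = 0.2720
  -5/14 × log₂(5/14) = 0.5305
  -9/28 × log₂(9/28) = 0.5263
  -1/4 × log₂(1/4) = 0.5000
H(X) = 1.8288 bits


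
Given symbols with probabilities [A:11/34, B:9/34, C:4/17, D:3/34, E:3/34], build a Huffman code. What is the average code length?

Huffman tree construction:
Combine smallest probabilities repeatedly
Resulting codes:
  A: 11 (length 2)
  B: 10 (length 2)
  C: 01 (length 2)
  D: 000 (length 3)
  E: 001 (length 3)
Average length = Σ p(s) × length(s) = 2.1765 bits


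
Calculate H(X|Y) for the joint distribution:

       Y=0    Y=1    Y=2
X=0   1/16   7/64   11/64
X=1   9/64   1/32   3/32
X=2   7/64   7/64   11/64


H(X|Y) = Σ_y p(y) H(X|Y=y)
  p(Y=0) = 5/16, H(X|Y=0) = 1.5129
  p(Y=1) = 1/4, H(X|Y=1) = 1.4186
  p(Y=2) = 7/16, H(X|Y=2) = 1.5353
H(X|Y) = 0.3125×1.5129 + 0.2500×1.4186 + 0.4375×1.5353 = 1.4991 bits


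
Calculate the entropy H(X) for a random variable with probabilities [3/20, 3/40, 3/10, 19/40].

H(X) = -Σ p(x) log₂ p(x)
  -3/20 × log₂(3/20) = 0.4105
  -3/40 × log₂(3/40) = 0.2803
  -3/10 × log₂(3/10) = 0.5211
  -19/40 × log₂(19/40) = 0.5102
H(X) = 1.7221 bits


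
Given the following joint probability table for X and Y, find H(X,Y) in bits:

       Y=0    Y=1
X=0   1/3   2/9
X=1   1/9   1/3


H(X,Y) = -Σ p(x,y) log₂ p(x,y)
  p(0,0)=1/3: -0.3333 × log₂(0.3333) = 0.5283
  p(0,1)=2/9: -0.2222 × log₂(0.2222) = 0.4822
  p(1,0)=1/9: -0.1111 × log₂(0.1111) = 0.3522
  p(1,1)=1/3: -0.3333 × log₂(0.3333) = 0.5283
H(X,Y) = 1.8911 bits


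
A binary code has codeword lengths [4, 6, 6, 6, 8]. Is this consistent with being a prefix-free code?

Kraft inequality: Σ 2^(-l_i) ≤ 1 for prefix-free code
Calculating: 2^(-4) + 2^(-6) + 2^(-6) + 2^(-6) + 2^(-8)
= 0.0625 + 0.015625 + 0.015625 + 0.015625 + 0.00390625
= 0.1133
Since 0.1133 ≤ 1, prefix-free code exists


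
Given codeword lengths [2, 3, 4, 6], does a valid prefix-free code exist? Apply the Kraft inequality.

Kraft inequality: Σ 2^(-l_i) ≤ 1 for prefix-free code
Calculating: 2^(-2) + 2^(-3) + 2^(-4) + 2^(-6)
= 0.25 + 0.125 + 0.0625 + 0.015625
= 0.4531
Since 0.4531 ≤ 1, prefix-free code exists


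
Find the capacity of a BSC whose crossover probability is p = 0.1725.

For BSC with error probability p:
C = 1 - H(p) where H(p) is binary entropy
H(0.1725) = -0.1725 × log₂(0.1725) - 0.8275 × log₂(0.8275)
H(p) = 0.6634
C = 1 - 0.6634 = 0.3366 bits/use


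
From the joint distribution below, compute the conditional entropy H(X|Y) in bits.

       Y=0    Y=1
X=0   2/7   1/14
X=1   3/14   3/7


H(X|Y) = Σ_y p(y) H(X|Y=y)
  p(Y=0) = 1/2, H(X|Y=0) = 0.9852
  p(Y=1) = 1/2, H(X|Y=1) = 0.5917
H(X|Y) = 0.5000×0.9852 + 0.5000×0.5917 = 0.7885 bits


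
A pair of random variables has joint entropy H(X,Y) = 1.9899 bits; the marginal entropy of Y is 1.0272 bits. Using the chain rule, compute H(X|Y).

Chain rule: H(X,Y) = H(X|Y) + H(Y)
H(X|Y) = H(X,Y) - H(Y) = 1.9899 - 1.0272 = 0.9627 bits


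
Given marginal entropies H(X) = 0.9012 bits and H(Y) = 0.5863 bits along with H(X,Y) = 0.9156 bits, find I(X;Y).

I(X;Y) = H(X) + H(Y) - H(X,Y)
I(X;Y) = 0.9012 + 0.5863 - 0.9156 = 0.5719 bits


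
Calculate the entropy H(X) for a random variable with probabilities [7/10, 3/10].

H(X) = -Σ p(x) log₂ p(x)
  -7/10 × log₂(7/10) = 0.3602
  -3/10 × log₂(3/10) = 0.5211
H(X) = 0.8813 bits


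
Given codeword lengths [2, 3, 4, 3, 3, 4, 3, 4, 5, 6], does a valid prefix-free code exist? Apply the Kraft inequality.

Kraft inequality: Σ 2^(-l_i) ≤ 1 for prefix-free code
Calculating: 2^(-2) + 2^(-3) + 2^(-4) + 2^(-3) + 2^(-3) + 2^(-4) + 2^(-3) + 2^(-4) + 2^(-5) + 2^(-6)
= 0.25 + 0.125 + 0.0625 + 0.125 + 0.125 + 0.0625 + 0.125 + 0.0625 + 0.03125 + 0.015625
= 0.9844
Since 0.9844 ≤ 1, prefix-free code exists


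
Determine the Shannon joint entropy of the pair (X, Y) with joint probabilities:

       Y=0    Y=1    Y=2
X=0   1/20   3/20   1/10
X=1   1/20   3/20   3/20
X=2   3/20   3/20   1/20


H(X,Y) = -Σ p(x,y) log₂ p(x,y)
  p(0,0)=1/20: -0.0500 × log₂(0.0500) = 0.2161
  p(0,1)=3/20: -0.1500 × log₂(0.1500) = 0.4105
  p(0,2)=1/10: -0.1000 × log₂(0.1000) = 0.3322
  p(1,0)=1/20: -0.0500 × log₂(0.0500) = 0.2161
  p(1,1)=3/20: -0.1500 × log₂(0.1500) = 0.4105
  p(1,2)=3/20: -0.1500 × log₂(0.1500) = 0.4105
  p(2,0)=3/20: -0.1500 × log₂(0.1500) = 0.4105
  p(2,1)=3/20: -0.1500 × log₂(0.1500) = 0.4105
  p(2,2)=1/20: -0.0500 × log₂(0.0500) = 0.2161
H(X,Y) = 3.0332 bits


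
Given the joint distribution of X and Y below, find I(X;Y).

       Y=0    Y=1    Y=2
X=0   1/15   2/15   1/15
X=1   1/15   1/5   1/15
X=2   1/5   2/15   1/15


H(X) = 1.5656, H(Y) = 1.5058, H(X,Y) = 3.0062
I(X;Y) = H(X) + H(Y) - H(X,Y) = 0.0652 bits


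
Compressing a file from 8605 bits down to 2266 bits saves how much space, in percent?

Space savings = (1 - Compressed/Original) × 100%
= (1 - 2266/8605) × 100%
= 73.67%


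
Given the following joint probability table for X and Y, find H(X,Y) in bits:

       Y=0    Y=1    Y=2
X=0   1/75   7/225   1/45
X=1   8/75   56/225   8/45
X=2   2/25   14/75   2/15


H(X,Y) = -Σ p(x,y) log₂ p(x,y)
  p(0,0)=1/75: -0.0133 × log₂(0.0133) = 0.0831
  p(0,1)=7/225: -0.0311 × log₂(0.0311) = 0.1558
  p(0,2)=1/45: -0.0222 × log₂(0.0222) = 0.1220
  p(1,0)=8/75: -0.1067 × log₂(0.1067) = 0.3444
  p(1,1)=56/225: -0.2489 × log₂(0.2489) = 0.4994
  p(1,2)=8/45: -0.1778 × log₂(0.1778) = 0.4430
  p(2,0)=2/25: -0.0800 × log₂(0.0800) = 0.2915
  p(2,1)=14/75: -0.1867 × log₂(0.1867) = 0.4520
  p(2,2)=2/15: -0.1333 × log₂(0.1333) = 0.3876
H(X,Y) = 2.7787 bits


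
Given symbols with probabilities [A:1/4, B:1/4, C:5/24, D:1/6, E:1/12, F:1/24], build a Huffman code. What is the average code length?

Huffman tree construction:
Combine smallest probabilities repeatedly
Resulting codes:
  A: 01 (length 2)
  B: 10 (length 2)
  C: 00 (length 2)
  D: 111 (length 3)
  E: 1101 (length 4)
  F: 1100 (length 4)
Average length = Σ p(s) × length(s) = 2.4167 bits


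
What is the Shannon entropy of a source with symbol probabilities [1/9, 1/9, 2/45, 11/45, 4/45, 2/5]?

H(X) = -Σ p(x) log₂ p(x)
  -1/9 × log₂(1/9) = 0.3522
  -1/9 × log₂(1/9) = 0.3522
  -2/45 × log₂(2/45) = 0.1996
  -11/45 × log₂(11/45) = 0.4968
  -4/45 × log₂(4/45) = 0.3104
  -2/5 × log₂(2/5) = 0.5288
H(X) = 2.2400 bits


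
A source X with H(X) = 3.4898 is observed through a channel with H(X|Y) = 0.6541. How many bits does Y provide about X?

I(X;Y) = H(X) - H(X|Y)
I(X;Y) = 3.4898 - 0.6541 = 2.8357 bits


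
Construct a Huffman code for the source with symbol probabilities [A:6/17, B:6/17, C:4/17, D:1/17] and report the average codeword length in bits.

Huffman tree construction:
Combine smallest probabilities repeatedly
Resulting codes:
  A: 11 (length 2)
  B: 0 (length 1)
  C: 101 (length 3)
  D: 100 (length 3)
Average length = Σ p(s) × length(s) = 1.9412 bits


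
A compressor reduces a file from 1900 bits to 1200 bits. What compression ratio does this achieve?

Compression ratio = Original / Compressed
= 1900 / 1200 = 1.58:1


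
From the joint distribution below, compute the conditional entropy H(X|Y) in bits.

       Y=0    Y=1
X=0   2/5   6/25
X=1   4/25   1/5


H(X|Y) = Σ_y p(y) H(X|Y=y)
  p(Y=0) = 14/25, H(X|Y=0) = 0.8631
  p(Y=1) = 11/25, H(X|Y=1) = 0.9940
H(X|Y) = 0.5600×0.8631 + 0.4400×0.9940 = 0.9207 bits


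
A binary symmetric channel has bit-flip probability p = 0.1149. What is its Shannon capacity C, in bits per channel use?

For BSC with error probability p:
C = 1 - H(p) where H(p) is binary entropy
H(0.1149) = -0.1149 × log₂(0.1149) - 0.8851 × log₂(0.8851)
H(p) = 0.5145
C = 1 - 0.5145 = 0.4855 bits/use


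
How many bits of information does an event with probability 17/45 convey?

Information content I(x) = -log₂(p(x))
I = -log₂(17/45) = -log₂(0.3778)
I = 1.4044 bits


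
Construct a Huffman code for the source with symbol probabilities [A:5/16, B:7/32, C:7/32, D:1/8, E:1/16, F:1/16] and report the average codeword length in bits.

Huffman tree construction:
Combine smallest probabilities repeatedly
Resulting codes:
  A: 11 (length 2)
  B: 00 (length 2)
  C: 01 (length 2)
  D: 100 (length 3)
  E: 1010 (length 4)
  F: 1011 (length 4)
Average length = Σ p(s) × length(s) = 2.3750 bits


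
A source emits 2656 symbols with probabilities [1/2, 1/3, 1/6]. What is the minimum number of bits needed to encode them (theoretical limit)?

Entropy H = 1.4591 bits/symbol
Minimum bits = H × n = 1.4591 × 2656
= 3875.50 bits


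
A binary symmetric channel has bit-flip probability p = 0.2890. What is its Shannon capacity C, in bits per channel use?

For BSC with error probability p:
C = 1 - H(p) where H(p) is binary entropy
H(0.2890) = -0.2890 × log₂(0.2890) - 0.7110 × log₂(0.7110)
H(p) = 0.8674
C = 1 - 0.8674 = 0.1326 bits/use


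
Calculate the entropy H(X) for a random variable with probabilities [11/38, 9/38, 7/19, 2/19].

H(X) = -Σ p(x) log₂ p(x)
  -11/38 × log₂(11/38) = 0.5177
  -9/38 × log₂(9/38) = 0.4922
  -7/19 × log₂(7/19) = 0.5307
  -2/19 × log₂(2/19) = 0.3419
H(X) = 1.8825 bits


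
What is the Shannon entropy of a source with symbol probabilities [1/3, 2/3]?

H(X) = -Σ p(x) log₂ p(x)
  -1/3 × log₂(1/3) = 0.5283
  -2/3 × log₂(2/3) = 0.3900
H(X) = 0.9183 bits


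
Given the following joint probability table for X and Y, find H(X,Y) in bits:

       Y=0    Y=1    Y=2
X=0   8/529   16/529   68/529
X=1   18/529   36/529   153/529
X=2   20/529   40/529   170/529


H(X,Y) = -Σ p(x,y) log₂ p(x,y)
  p(0,0)=8/529: -0.0151 × log₂(0.0151) = 0.0914
  p(0,1)=16/529: -0.0302 × log₂(0.0302) = 0.1527
  p(0,2)=68/529: -0.1285 × log₂(0.1285) = 0.3804
  p(1,0)=18/529: -0.0340 × log₂(0.0340) = 0.1660
  p(1,1)=36/529: -0.0681 × log₂(0.0681) = 0.2639
  p(1,2)=153/529: -0.2892 × log₂(0.2892) = 0.5176
  p(2,0)=20/529: -0.0378 × log₂(0.0378) = 0.1786
  p(2,1)=40/529: -0.0756 × log₂(0.0756) = 0.2817
  p(2,2)=170/529: -0.3214 × log₂(0.3214) = 0.5263
H(X,Y) = 2.5586 bits


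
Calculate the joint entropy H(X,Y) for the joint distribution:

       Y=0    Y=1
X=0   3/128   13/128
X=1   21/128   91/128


H(X,Y) = -Σ p(x,y) log₂ p(x,y)
  p(0,0)=3/128: -0.0234 × log₂(0.0234) = 0.1269
  p(0,1)=13/128: -0.1016 × log₂(0.1016) = 0.3351
  p(1,0)=21/128: -0.1641 × log₂(0.1641) = 0.4278
  p(1,1)=91/128: -0.7109 × log₂(0.7109) = 0.3499
H(X,Y) = 1.2398 bits


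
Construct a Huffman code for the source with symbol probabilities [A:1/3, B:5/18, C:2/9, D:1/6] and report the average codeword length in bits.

Huffman tree construction:
Combine smallest probabilities repeatedly
Resulting codes:
  A: 11 (length 2)
  B: 10 (length 2)
  C: 01 (length 2)
  D: 00 (length 2)
Average length = Σ p(s) × length(s) = 2.0000 bits


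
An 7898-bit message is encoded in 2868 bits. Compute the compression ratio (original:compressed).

Compression ratio = Original / Compressed
= 7898 / 2868 = 2.75:1


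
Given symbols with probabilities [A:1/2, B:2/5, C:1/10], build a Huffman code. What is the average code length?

Huffman tree construction:
Combine smallest probabilities repeatedly
Resulting codes:
  A: 0 (length 1)
  B: 11 (length 2)
  C: 10 (length 2)
Average length = Σ p(s) × length(s) = 1.5000 bits


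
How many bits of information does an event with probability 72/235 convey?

Information content I(x) = -log₂(p(x))
I = -log₂(72/235) = -log₂(0.3064)
I = 1.7066 bits


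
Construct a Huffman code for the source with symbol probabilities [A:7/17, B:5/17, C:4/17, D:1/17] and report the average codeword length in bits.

Huffman tree construction:
Combine smallest probabilities repeatedly
Resulting codes:
  A: 0 (length 1)
  B: 10 (length 2)
  C: 111 (length 3)
  D: 110 (length 3)
Average length = Σ p(s) × length(s) = 1.8824 bits


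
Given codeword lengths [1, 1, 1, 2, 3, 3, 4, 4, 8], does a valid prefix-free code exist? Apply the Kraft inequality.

Kraft inequality: Σ 2^(-l_i) ≤ 1 for prefix-free code
Calculating: 2^(-1) + 2^(-1) + 2^(-1) + 2^(-2) + 2^(-3) + 2^(-3) + 2^(-4) + 2^(-4) + 2^(-8)
= 0.5 + 0.5 + 0.5 + 0.25 + 0.125 + 0.125 + 0.0625 + 0.0625 + 0.00390625
= 2.1289
Since 2.1289 > 1, prefix-free code does not exist


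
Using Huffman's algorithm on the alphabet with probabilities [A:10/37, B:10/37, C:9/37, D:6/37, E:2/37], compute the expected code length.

Huffman tree construction:
Combine smallest probabilities repeatedly
Resulting codes:
  A: 10 (length 2)
  B: 11 (length 2)
  C: 01 (length 2)
  D: 001 (length 3)
  E: 000 (length 3)
Average length = Σ p(s) × length(s) = 2.2162 bits


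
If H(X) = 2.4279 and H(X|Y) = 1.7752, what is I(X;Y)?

I(X;Y) = H(X) - H(X|Y)
I(X;Y) = 2.4279 - 1.7752 = 0.6527 bits


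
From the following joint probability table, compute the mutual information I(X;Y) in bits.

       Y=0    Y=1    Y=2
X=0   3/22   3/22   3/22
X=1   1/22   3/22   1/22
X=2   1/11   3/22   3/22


H(X) = 1.5440, H(Y) = 1.5644, H(X,Y) = 3.0717
I(X;Y) = H(X) + H(Y) - H(X,Y) = 0.0367 bits


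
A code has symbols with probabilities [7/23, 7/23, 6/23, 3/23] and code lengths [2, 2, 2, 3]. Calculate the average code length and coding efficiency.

Average length L = Σ p_i × l_i = 2.1304 bits
Entropy H = 1.9337 bits
Efficiency η = H/L × 100% = 90.76%


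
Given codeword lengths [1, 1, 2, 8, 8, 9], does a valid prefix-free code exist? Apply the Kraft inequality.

Kraft inequality: Σ 2^(-l_i) ≤ 1 for prefix-free code
Calculating: 2^(-1) + 2^(-1) + 2^(-2) + 2^(-8) + 2^(-8) + 2^(-9)
= 0.5 + 0.5 + 0.25 + 0.00390625 + 0.00390625 + 0.001953125
= 1.2598
Since 1.2598 > 1, prefix-free code does not exist


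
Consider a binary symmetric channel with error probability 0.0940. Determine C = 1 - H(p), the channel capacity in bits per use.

For BSC with error probability p:
C = 1 - H(p) where H(p) is binary entropy
H(0.0940) = -0.0940 × log₂(0.0940) - 0.9060 × log₂(0.9060)
H(p) = 0.4497
C = 1 - 0.4497 = 0.5503 bits/use


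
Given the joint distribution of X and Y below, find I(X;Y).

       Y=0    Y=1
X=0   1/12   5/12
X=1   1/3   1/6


H(X) = 1.0000, H(Y) = 0.9799, H(X,Y) = 1.7842
I(X;Y) = H(X) + H(Y) - H(X,Y) = 0.1957 bits


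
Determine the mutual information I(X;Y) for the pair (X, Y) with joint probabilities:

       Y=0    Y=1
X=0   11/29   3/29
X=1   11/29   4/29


H(X) = 0.9991, H(Y) = 0.7973, H(X,Y) = 1.7938
I(X;Y) = H(X) + H(Y) - H(X,Y) = 0.0027 bits


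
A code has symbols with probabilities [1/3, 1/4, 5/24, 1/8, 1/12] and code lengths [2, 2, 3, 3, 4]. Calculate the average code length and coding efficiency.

Average length L = Σ p_i × l_i = 2.5000 bits
Entropy H = 2.1735 bits
Efficiency η = H/L × 100% = 86.94%


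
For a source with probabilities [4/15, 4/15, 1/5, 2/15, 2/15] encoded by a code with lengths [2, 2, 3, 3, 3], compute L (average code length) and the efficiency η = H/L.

Average length L = Σ p_i × l_i = 2.4667 bits
Entropy H = 2.2566 bits
Efficiency η = H/L × 100% = 91.48%


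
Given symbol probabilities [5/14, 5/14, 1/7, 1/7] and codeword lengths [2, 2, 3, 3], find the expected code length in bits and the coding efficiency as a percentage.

Average length L = Σ p_i × l_i = 2.2857 bits
Entropy H = 1.8631 bits
Efficiency η = H/L × 100% = 81.51%


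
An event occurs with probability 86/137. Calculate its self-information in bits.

Information content I(x) = -log₂(p(x))
I = -log₂(86/137) = -log₂(0.6277)
I = 0.6718 bits


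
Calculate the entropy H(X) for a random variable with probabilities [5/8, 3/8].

H(X) = -Σ p(x) log₂ p(x)
  -5/8 × log₂(5/8) = 0.4238
  -3/8 × log₂(3/8) = 0.5306
H(X) = 0.9544 bits


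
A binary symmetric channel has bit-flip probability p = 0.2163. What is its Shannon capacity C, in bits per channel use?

For BSC with error probability p:
C = 1 - H(p) where H(p) is binary entropy
H(0.2163) = -0.2163 × log₂(0.2163) - 0.7837 × log₂(0.7837)
H(p) = 0.7534
C = 1 - 0.7534 = 0.2466 bits/use


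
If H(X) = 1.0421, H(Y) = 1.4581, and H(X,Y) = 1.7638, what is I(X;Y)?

I(X;Y) = H(X) + H(Y) - H(X,Y)
I(X;Y) = 1.0421 + 1.4581 - 1.7638 = 0.7364 bits


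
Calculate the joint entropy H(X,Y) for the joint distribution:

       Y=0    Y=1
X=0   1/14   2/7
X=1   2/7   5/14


H(X,Y) = -Σ p(x,y) log₂ p(x,y)
  p(0,0)=1/14: -0.0714 × log₂(0.0714) = 0.2720
  p(0,1)=2/7: -0.2857 × log₂(0.2857) = 0.5164
  p(1,0)=2/7: -0.2857 × log₂(0.2857) = 0.5164
  p(1,1)=5/14: -0.3571 × log₂(0.3571) = 0.5305
H(X,Y) = 1.8352 bits


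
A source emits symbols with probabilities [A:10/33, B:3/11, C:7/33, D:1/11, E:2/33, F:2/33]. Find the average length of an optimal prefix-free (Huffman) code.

Huffman tree construction:
Combine smallest probabilities repeatedly
Resulting codes:
  A: 11 (length 2)
  B: 10 (length 2)
  C: 00 (length 2)
  D: 010 (length 3)
  E: 0110 (length 4)
  F: 0111 (length 4)
Average length = Σ p(s) × length(s) = 2.3333 bits
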